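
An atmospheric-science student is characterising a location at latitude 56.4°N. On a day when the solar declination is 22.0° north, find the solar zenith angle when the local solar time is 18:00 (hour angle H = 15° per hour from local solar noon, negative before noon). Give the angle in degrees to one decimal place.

71.8°

Hour angle H = 15° × (18 − 12) = 90.00°.
cos θ_z = sin φ sin δ + cos φ cos δ cos H = (0.8329)(0.3746) + (0.5534)(0.9272)(0.0000) = 0.3120.
θ_z = arccos(0.3120) = 71.82°.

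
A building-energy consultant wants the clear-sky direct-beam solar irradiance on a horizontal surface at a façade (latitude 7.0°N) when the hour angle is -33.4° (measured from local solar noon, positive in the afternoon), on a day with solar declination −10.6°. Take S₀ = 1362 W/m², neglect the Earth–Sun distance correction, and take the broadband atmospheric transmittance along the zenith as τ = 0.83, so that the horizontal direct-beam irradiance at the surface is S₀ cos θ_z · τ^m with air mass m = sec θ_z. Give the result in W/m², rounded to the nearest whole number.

cos θ_z = sin(7.0°) sin(-10.6°) + cos(7.0°) cos(-10.6°) cos(-33.40°) = -0.0224 + 0.8145 = 0.7921.
Air mass m = 1/cos θ_z = 1/0.7921 = 1.262; τ^m = 0.83^1.262 = 0.7905.
Surface direct beam = 1362 × 0.7921 × 0.7905 = 852.82 W/m².

853 W/m²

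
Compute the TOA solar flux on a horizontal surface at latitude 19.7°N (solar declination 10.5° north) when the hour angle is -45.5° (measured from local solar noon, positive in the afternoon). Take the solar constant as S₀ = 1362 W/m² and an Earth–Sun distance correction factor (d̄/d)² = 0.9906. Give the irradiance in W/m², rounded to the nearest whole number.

958 W/m²

cos θ_z = sin φ sin δ + cos φ cos δ cos H = (0.3371)(0.1822) + (0.9415)(0.9833)(0.7009) = 0.7103.
Top-of-atmosphere irradiance = S₀ (d̄/d)² cos θ_z = 1362 × 0.9906 × 0.7103 = 958.33 W/m².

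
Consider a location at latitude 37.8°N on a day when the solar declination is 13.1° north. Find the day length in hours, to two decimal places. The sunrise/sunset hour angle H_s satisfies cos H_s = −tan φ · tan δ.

13.39 hours

The sunset hour angle satisfies cos H_s = −tan φ tan δ = -0.1805, giving H_s = 100.40°.
Day length = 2 H_s / 15° h⁻¹ = 200.80° / 15 = 13.387 h.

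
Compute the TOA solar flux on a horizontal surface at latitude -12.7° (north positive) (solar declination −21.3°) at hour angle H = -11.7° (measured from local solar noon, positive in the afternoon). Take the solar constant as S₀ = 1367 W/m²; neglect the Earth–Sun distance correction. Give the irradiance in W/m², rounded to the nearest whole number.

1326 W/m²

cos θ_z = sin φ sin δ + cos φ cos δ cos H = (-0.2198)(-0.3633) + (0.9755)(0.9317)(0.9792) = 0.9698.
Top-of-atmosphere irradiance = S₀ cos θ_z = 1367 × 0.9698 = 1325.72 W/m².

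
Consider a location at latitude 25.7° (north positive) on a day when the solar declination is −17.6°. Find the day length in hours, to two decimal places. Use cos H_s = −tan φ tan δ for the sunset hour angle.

The sunset hour angle satisfies cos H_s = −tan φ tan δ = 0.1527, giving H_s = 81.22°.
Day length = 2 H_s / 15° h⁻¹ = 162.44° / 15 = 10.829 h.

10.83 hours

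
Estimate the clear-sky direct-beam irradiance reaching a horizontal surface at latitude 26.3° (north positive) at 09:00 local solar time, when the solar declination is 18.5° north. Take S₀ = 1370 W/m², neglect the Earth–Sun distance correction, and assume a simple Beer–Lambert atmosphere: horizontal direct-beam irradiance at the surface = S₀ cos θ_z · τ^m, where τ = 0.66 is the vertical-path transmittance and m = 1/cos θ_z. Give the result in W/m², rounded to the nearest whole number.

Hour angle H = 15° × (9 − 12) = -45.00°.
With φ = 26.3°, δ = 18.5°, H = -45.00°: sin φ sin δ = 0.1406, cos φ cos δ cos H = 0.6012, so cos θ_z = 0.7418.
Air mass m = 1/cos θ_z = 1/0.7418 = 1.348; τ^m = 0.66^1.348 = 0.5711.
Surface direct beam = 1370 × 0.7418 × 0.5711 = 580.39 W/m².

580 W/m²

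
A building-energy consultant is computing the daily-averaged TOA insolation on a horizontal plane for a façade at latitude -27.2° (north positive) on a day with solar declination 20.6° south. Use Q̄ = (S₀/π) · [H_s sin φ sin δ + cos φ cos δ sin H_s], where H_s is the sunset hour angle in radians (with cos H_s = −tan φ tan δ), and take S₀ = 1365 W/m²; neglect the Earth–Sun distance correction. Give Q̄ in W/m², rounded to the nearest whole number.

478 W/m²

−tan φ tan δ = −(-0.5139)(-0.3759) = -0.1932; H_s = arccos(-0.1932) = 101.14°. In radians, H_s = 1.7652.
H_s sin φ sin δ = 1.7652 × -0.4571 × -0.3518 = 0.2839.
cos φ cos δ sin H_s = 0.8894 × 0.9361 × 0.9812 = 0.8169.
Q̄ = (1365/π) × (0.2839 + 0.8169) = 434.49 × 1.1008 = 478.29 W/m².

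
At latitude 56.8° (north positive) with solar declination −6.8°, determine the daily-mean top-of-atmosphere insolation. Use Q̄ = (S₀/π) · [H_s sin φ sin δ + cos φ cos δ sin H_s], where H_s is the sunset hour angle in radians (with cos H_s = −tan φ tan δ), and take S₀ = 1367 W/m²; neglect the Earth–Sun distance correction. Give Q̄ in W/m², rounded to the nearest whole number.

cos H_s = −tan(56.8°) · tan(-6.8°) = 0.1822, so H_s = arccos(0.1822) = 79.50°. In radians, H_s = 1.3875.
H_s sin φ sin δ = 1.3875 × 0.8368 × -0.1184 = -0.1375.
cos φ cos δ sin H_s = 0.5476 × 0.9930 × 0.9832 = 0.5346.
Q̄ = (1367/π) × (-0.1375 + 0.5346) = 435.13 × 0.3971 = 172.79 W/m².

173 W/m²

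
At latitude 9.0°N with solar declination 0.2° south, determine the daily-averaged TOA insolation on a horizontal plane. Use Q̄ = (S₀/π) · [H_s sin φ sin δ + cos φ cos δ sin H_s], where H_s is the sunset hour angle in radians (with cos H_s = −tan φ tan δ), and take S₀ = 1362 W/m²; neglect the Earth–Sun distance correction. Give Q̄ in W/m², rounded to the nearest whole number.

428 W/m²

−tan φ tan δ = −(0.1584)(-0.0035) = 0.0006; H_s = arccos(0.0006) = 89.97°. In radians, H_s = 1.5703.
H_s sin φ sin δ = 1.5703 × 0.1564 × -0.0035 = -0.0009.
cos φ cos δ sin H_s = 0.9877 × 1.0000 × 1.0000 = 0.9877.
Q̄ = (1362/π) × (-0.0009 + 0.9877) = 433.54 × 0.9868 = 427.82 W/m².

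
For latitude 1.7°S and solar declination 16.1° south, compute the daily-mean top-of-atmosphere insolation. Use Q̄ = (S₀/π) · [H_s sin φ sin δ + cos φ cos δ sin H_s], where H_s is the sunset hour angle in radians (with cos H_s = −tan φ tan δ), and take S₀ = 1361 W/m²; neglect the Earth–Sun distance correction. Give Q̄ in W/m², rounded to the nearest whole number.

422 W/m²

The sunset hour angle satisfies cos H_s = −tan φ tan δ = -0.0086, giving H_s = 90.49°. In radians, H_s = 1.5793.
H_s sin φ sin δ = 1.5793 × -0.0297 × -0.2773 = 0.0130.
cos φ cos δ sin H_s = 0.9996 × 0.9608 × 1.0000 = 0.9604.
Q̄ = (1361/π) × (0.0130 + 0.9604) = 433.22 × 0.9734 = 421.70 W/m².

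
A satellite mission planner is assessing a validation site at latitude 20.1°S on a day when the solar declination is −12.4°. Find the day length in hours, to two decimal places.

The sunset hour angle satisfies cos H_s = −tan φ tan δ = -0.0805, giving H_s = 94.62°.
Day length = 2 H_s / 15° h⁻¹ = 189.24° / 15 = 12.616 h.

12.62 hours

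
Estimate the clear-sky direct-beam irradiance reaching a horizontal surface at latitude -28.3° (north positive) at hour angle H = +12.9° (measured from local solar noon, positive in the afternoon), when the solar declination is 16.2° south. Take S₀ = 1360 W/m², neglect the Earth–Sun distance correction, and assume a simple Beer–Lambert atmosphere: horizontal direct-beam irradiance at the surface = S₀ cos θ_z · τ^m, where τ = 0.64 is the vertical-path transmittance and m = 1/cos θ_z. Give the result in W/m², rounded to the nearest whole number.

cos θ_z = sin(-28.3°) sin(-16.2°) + cos(-28.3°) cos(-16.2°) cos(12.90°) = 0.1323 + 0.8242 = 0.9565.
Air mass m = 1/cos θ_z = 1/0.9565 = 1.045; τ^m = 0.64^1.045 = 0.6273.
Surface direct beam = 1360 × 0.9565 × 0.6273 = 816.02 W/m².

816 W/m²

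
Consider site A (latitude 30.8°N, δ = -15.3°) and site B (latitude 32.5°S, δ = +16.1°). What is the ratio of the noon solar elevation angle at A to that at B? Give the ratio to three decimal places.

1.060

A: 90° − |30.8 − (-15.3)| = 43.90°.
B: 90° − |-32.5 − (16.1)| = 41.40°.
Ratio A/B = 43.9000 / 41.4000 = 1.0604.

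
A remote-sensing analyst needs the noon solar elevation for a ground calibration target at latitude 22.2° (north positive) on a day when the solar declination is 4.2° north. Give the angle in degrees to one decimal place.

At local solar noon the hour angle is zero, so the elevation is 90° − |φ − δ| = 90° − |22.2° − (4.2°)| = 90° − 18.0° = 72.0°.

72.0°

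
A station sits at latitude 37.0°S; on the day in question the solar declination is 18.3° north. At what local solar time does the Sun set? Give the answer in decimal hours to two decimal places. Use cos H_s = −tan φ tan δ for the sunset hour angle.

The sunset hour angle satisfies cos H_s = −tan φ tan δ = 0.2492, giving H_s = 75.57°.
Sunset is at 12 + H_s/15 = 12 + 5.038 = 17.038 h local solar time.

17.04 h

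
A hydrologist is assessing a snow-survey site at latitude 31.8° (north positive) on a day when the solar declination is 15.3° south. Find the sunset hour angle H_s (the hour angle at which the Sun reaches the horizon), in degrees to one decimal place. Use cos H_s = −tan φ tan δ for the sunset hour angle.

cos H_s = −tan(31.8°) · tan(-15.3°) = 0.1696, so H_s = arccos(0.1696) = 80.24°.

80.2°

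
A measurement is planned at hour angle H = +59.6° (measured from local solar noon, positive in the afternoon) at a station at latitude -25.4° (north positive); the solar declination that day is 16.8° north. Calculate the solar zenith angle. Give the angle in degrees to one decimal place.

71.7°

With φ = -25.4°, δ = 16.8°, H = 59.60°: sin φ sin δ = -0.1240, cos φ cos δ cos H = 0.4376, so cos θ_z = 0.3136.
θ_z = arccos(0.3136) = 71.72°.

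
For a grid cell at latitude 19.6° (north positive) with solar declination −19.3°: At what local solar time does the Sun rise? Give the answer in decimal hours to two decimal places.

6.48 h

cos H_s = −tan(19.6°) · tan(-19.3°) = 0.1247, so H_s = arccos(0.1247) = 82.84°.
Sunrise is at 12 − H_s/15 = 12 − 5.523 = 6.477 h local solar time.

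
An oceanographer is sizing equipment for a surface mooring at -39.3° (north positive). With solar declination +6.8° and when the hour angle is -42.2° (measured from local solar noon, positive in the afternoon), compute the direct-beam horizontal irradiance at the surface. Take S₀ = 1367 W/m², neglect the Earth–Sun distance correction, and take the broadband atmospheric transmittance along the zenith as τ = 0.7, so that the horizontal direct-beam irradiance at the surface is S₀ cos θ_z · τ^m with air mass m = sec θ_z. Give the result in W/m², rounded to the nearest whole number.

With φ = -39.3°, δ = 6.8°, H = -42.20°: sin φ sin δ = -0.0750, cos φ cos δ cos H = 0.5692, so cos θ_z = 0.4942.
Air mass m = 1/cos θ_z = 1/0.4942 = 2.023; τ^m = 0.7^2.023 = 0.4860.
Surface direct beam = 1367 × 0.4942 × 0.4860 = 328.33 W/m².

328 W/m²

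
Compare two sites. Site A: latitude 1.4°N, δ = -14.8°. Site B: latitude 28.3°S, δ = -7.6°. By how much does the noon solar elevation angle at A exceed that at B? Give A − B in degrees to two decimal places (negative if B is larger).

+4.50°

A: 90° − |1.4 − (-14.8)| = 73.80°.
B: 90° − |-28.3 − (-7.6)| = 69.30°.
A − B = 73.80 − 69.30 = 4.50°.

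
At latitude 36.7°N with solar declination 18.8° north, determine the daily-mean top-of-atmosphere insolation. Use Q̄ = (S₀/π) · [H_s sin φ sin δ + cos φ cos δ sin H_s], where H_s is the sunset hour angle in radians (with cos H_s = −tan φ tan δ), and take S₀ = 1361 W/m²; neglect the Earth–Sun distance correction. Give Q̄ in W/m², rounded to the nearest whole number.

471 W/m²

cos H_s = −tan(36.7°) · tan(18.8°) = -0.2537, so H_s = arccos(-0.2537) = 104.70°. In radians, H_s = 1.8274.
H_s sin φ sin δ = 1.8274 × 0.5976 × 0.3223 = 0.3520.
cos φ cos δ sin H_s = 0.8018 × 0.9466 × 0.9673 = 0.7342.
Q̄ = (1361/π) × (0.3520 + 0.7342) = 433.22 × 1.0862 = 470.56 W/m².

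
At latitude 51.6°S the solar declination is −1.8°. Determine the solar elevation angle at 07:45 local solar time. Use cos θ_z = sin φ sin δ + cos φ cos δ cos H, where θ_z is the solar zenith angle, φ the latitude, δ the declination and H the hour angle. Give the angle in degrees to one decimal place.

17.4°

Hour angle H = 15° × (7.75 − 12) = -63.75°.
cos θ_z = sin φ sin δ + cos φ cos δ cos H = (-0.7837)(-0.0314) + (0.6211)(0.9995)(0.4423) = 0.2992.
θ_z = arccos(0.2992) = 72.59°, so the elevation is 90° − 72.59° = 17.41°.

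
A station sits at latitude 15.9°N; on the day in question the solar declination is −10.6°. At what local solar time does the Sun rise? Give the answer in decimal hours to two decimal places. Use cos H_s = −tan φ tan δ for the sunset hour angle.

cos H_s = −tan(15.9°) · tan(-10.6°) = 0.0533, so H_s = arccos(0.0533) = 86.94°.
Sunrise is at 12 − H_s/15 = 12 − 5.796 = 6.204 h local solar time.

6.20 h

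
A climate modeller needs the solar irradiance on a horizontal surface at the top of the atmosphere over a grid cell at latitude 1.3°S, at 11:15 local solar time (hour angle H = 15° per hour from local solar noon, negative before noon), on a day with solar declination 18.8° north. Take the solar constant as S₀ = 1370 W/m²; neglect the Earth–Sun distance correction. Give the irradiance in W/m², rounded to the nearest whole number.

1262 W/m²

Hour angle H = 15° × (11.25 − 12) = -11.25°.
With φ = -1.3°, δ = 18.8°, H = -11.25°: sin φ sin δ = -0.0073, cos φ cos δ cos H = 0.9282, so cos θ_z = 0.9209.
Top-of-atmosphere irradiance = S₀ cos θ_z = 1370 × 0.9209 = 1261.63 W/m².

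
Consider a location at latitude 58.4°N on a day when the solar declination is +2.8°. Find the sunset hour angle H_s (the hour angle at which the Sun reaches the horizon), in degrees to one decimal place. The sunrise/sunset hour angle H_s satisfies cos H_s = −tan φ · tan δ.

cos H_s = −tan(58.4°) · tan(2.8°) = -0.0795, so H_s = arccos(-0.0795) = 94.56°.

94.6°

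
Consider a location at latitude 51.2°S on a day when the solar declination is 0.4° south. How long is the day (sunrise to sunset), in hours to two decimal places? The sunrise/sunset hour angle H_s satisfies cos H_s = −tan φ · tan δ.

cos H_s = −tan(-51.2°) · tan(-0.4°) = -0.0087, so H_s = arccos(-0.0087) = 90.50°.
Day length = 2 H_s / 15° h⁻¹ = 181.00° / 15 = 12.067 h.

12.07 hours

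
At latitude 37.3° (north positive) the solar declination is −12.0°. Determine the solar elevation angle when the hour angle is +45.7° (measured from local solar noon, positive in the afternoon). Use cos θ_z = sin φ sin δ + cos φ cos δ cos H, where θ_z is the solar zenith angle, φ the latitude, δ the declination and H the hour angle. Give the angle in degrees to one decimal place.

24.7°

cos θ_z = sin(37.3°) sin(-12.0°) + cos(37.3°) cos(-12.0°) cos(45.70°) = -0.1260 + 0.5434 = 0.4174.
θ_z = arccos(0.4174) = 65.33°, so the elevation is 90° − 65.33° = 24.67°.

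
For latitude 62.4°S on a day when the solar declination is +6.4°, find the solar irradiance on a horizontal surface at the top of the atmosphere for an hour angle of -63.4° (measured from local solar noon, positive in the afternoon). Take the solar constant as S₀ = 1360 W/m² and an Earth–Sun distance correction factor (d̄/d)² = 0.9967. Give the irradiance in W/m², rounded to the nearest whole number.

146 W/m²

cos θ_z = sin(-62.4°) sin(6.4°) + cos(-62.4°) cos(6.4°) cos(-63.40°) = -0.0988 + 0.2062 = 0.1074.
Top-of-atmosphere irradiance = S₀ (d̄/d)² cos θ_z = 1360 × 0.9967 × 0.1074 = 145.58 W/m².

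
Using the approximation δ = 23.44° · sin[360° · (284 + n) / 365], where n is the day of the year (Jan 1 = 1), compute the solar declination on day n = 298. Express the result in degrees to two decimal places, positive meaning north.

-13.12°

360 × (284 + 298) / 365 = 574.027°; sin(574.027°) = -0.5596.
δ = 23.44 × -0.5596 = -13.117° ≈ -13.12°.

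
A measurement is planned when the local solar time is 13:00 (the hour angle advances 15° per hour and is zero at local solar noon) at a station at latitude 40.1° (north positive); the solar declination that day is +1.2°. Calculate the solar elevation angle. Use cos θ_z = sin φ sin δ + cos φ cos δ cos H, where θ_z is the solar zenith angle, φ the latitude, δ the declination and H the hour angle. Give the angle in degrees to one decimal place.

48.8°

Hour angle H = 15° × (13 − 12) = 15.00°.
cos θ_z = sin φ sin δ + cos φ cos δ cos H = (0.6441)(0.0209) + (0.7649)(0.9998)(0.9659) = 0.7521.
θ_z = arccos(0.7521) = 41.23°, so the elevation is 90° − 41.23° = 48.77°.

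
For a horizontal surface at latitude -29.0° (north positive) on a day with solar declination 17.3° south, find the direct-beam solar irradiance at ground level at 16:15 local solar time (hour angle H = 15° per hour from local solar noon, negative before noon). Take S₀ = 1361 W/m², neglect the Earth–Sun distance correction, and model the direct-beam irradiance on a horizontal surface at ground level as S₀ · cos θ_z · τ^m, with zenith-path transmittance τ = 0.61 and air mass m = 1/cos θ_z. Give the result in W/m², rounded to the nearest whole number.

267 W/m²

Hour angle H = 15° × (16.25 − 12) = 63.75°.
cos θ_z = sin φ sin δ + cos φ cos δ cos H = (-0.4848)(-0.2974) + (0.8746)(0.9548)(0.4423) = 0.5135.
Air mass m = 1/cos θ_z = 1/0.5135 = 1.947; τ^m = 0.61^1.947 = 0.3820.
Surface direct beam = 1361 × 0.5135 × 0.3820 = 266.97 W/m².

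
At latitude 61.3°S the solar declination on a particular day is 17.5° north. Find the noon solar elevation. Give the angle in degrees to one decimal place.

11.2°

At local solar noon the hour angle is zero, so the elevation is 90° − |φ − δ| = 90° − |-61.3° − (17.5°)| = 90° − 78.8° = 11.2°.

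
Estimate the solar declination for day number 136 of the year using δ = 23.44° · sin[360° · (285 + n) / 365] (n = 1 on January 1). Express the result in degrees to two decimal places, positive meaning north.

360 × (285 + 136) / 365 = 415.233°; sin(415.233°) = 0.8215.
δ = 23.44 × 0.8215 = 19.256° ≈ +19.26°.

+19.26°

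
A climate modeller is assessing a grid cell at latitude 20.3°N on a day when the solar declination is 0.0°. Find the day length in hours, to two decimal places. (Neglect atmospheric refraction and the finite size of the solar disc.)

cos H_s = −tan(20.3°) · tan(0.0°) = 0.0000, so H_s = arccos(0.0000) = 90.00°.
Day length = 2 H_s / 15° h⁻¹ = 180.00° / 15 = 12.000 h.

12.00 hours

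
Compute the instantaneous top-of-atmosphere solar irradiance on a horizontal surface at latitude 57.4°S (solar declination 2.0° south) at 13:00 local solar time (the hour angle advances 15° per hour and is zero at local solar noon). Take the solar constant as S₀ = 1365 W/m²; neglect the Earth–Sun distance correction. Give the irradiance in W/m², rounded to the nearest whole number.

Hour angle H = 15° × (13 − 12) = 15.00°.
With φ = -57.4°, δ = -2.0°, H = 15.00°: sin φ sin δ = 0.0294, cos φ cos δ cos H = 0.5201, so cos θ_z = 0.5495.
Top-of-atmosphere irradiance = S₀ cos θ_z = 1365 × 0.5495 = 750.07 W/m².

750 W/m²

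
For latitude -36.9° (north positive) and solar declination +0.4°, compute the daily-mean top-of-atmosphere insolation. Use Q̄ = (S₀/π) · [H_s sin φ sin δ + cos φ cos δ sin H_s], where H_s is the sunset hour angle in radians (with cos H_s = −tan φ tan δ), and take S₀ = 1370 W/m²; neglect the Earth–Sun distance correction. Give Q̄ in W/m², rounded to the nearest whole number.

346 W/m²

−tan φ tan δ = −(-0.7508)(0.0070) = 0.0053; H_s = arccos(0.0053) = 89.70°. In radians, H_s = 1.5656.
H_s sin φ sin δ = 1.5656 × -0.6004 × 0.0070 = -0.0066.
cos φ cos δ sin H_s = 0.7997 × 1.0000 × 1.0000 = 0.7997.
Q̄ = (1370/π) × (-0.0066 + 0.7997) = 436.08 × 0.7931 = 345.86 W/m².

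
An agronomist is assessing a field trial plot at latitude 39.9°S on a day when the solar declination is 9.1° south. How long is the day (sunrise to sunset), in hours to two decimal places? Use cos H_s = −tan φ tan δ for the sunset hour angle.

13.03 hours

cos H_s = −tan(-39.9°) · tan(-9.1°) = -0.1339, so H_s = arccos(-0.1339) = 97.70°.
Day length = 2 H_s / 15° h⁻¹ = 195.40° / 15 = 13.027 h.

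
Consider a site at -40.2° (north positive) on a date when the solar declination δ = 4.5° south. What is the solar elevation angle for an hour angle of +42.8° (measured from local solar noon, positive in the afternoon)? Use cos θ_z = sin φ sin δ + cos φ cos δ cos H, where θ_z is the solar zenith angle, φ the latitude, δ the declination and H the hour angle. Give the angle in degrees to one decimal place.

With φ = -40.2°, δ = -4.5°, H = 42.80°: sin φ sin δ = 0.0506, cos φ cos δ cos H = 0.5587, so cos θ_z = 0.6093.
θ_z = arccos(0.6093) = 52.46°, so the elevation is 90° − 52.46° = 37.54°.

37.5°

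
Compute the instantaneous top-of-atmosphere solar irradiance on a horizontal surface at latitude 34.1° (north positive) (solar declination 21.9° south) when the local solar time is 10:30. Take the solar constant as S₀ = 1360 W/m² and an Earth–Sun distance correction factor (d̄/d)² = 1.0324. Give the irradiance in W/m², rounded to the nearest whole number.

703 W/m²

Hour angle H = 15° × (10.5 − 12) = -22.50°.
With φ = 34.1°, δ = -21.9°, H = -22.50°: sin φ sin δ = -0.2091, cos φ cos δ cos H = 0.7098, so cos θ_z = 0.5007.
Top-of-atmosphere irradiance = S₀ (d̄/d)² cos θ_z = 1360 × 1.0324 × 0.5007 = 703.01 W/m².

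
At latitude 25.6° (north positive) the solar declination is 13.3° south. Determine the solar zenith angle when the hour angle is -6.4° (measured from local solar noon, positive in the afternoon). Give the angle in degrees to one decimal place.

cos θ_z = sin(25.6°) sin(-13.3°) + cos(25.6°) cos(-13.3°) cos(-6.40°) = -0.0994 + 0.8722 = 0.7728.
θ_z = arccos(0.7728) = 39.39°.

39.4°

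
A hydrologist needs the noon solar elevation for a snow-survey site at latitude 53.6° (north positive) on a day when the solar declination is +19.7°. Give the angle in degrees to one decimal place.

56.1°

At local solar noon the hour angle is zero, so the elevation is 90° − |φ − δ| = 90° − |53.6° − (19.7°)| = 90° − 33.9° = 56.1°.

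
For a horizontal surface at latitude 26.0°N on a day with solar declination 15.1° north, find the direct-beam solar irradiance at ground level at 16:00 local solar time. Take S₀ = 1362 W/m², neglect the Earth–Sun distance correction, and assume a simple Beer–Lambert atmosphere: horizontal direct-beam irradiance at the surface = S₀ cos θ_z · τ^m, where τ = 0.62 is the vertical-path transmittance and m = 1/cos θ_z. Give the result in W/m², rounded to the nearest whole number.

312 W/m²

Hour angle H = 15° × (16 − 12) = 60.00°.
With φ = 26.0°, δ = 15.1°, H = 60.00°: sin φ sin δ = 0.1142, cos φ cos δ cos H = 0.4339, so cos θ_z = 0.5481.
Air mass m = 1/cos θ_z = 1/0.5481 = 1.824; τ^m = 0.62^1.824 = 0.4181.
Surface direct beam = 1362 × 0.5481 × 0.4181 = 312.12 W/m².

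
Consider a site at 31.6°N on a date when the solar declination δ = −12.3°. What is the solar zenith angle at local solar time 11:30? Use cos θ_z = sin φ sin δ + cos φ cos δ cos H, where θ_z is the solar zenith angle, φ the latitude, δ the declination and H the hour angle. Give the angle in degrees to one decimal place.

Hour angle H = 15° × (11.5 − 12) = -7.50°.
cos θ_z = sin(31.6°) sin(-12.3°) + cos(31.6°) cos(-12.3°) cos(-7.50°) = -0.1116 + 0.8251 = 0.7135.
θ_z = arccos(0.7135) = 44.48°.

44.5°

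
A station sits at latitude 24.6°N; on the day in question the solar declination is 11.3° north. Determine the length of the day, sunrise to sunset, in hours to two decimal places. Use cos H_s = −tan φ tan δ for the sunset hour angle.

The sunset hour angle satisfies cos H_s = −tan φ tan δ = -0.0915, giving H_s = 95.25°.
Day length = 2 H_s / 15° h⁻¹ = 190.50° / 15 = 12.700 h.

12.70 hours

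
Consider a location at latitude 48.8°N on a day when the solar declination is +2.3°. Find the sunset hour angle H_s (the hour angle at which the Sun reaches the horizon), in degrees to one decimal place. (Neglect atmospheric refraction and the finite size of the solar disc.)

cos H_s = −tan(48.8°) · tan(2.3°) = -0.0459, so H_s = arccos(-0.0459) = 92.63°.

92.6°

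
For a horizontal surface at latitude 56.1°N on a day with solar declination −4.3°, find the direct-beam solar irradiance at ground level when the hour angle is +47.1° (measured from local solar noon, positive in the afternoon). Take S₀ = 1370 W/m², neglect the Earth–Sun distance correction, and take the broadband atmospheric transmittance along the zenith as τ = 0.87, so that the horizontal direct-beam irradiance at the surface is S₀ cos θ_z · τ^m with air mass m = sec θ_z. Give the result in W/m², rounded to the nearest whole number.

279 W/m²

With φ = 56.1°, δ = -4.3°, H = 47.10°: sin φ sin δ = -0.0622, cos φ cos δ cos H = 0.3786, so cos θ_z = 0.3164.
Air mass m = 1/cos θ_z = 1/0.3164 = 3.161; τ^m = 0.87^3.161 = 0.6439.
Surface direct beam = 1370 × 0.3164 × 0.6439 = 279.11 W/m².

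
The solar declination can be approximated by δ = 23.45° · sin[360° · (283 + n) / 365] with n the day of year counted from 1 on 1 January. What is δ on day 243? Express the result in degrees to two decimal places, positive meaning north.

360 × (283 + 243) / 365 = 518.795°; sin(518.795°) = 0.3617.
δ = 23.45 × 0.3617 = 8.482° ≈ +8.48°.

+8.48°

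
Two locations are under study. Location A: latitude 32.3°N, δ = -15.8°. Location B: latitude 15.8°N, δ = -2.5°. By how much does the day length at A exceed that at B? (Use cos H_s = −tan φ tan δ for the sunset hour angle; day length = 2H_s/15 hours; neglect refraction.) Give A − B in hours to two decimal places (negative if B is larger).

-1.28 h

A: H_s = arccos(−tan 32.3° · tan -15.8°) = 79.70°, so 2H_s/15 = 10.6267 h.
B: H_s = arccos(−tan 15.8° · tan -2.5°) = 89.29°, so 2H_s/15 = 11.9053 h.
A − B = 10.6267 − 11.9053 = -1.2786 h.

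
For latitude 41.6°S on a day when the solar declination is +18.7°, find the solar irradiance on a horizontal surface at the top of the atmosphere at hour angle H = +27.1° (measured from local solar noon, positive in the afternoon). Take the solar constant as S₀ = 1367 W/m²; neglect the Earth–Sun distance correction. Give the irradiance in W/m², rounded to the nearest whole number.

571 W/m²

With φ = -41.6°, δ = 18.7°, H = 27.10°: sin φ sin δ = -0.2129, cos φ cos δ cos H = 0.6306, so cos θ_z = 0.4177.
Top-of-atmosphere irradiance = S₀ cos θ_z = 1367 × 0.4177 = 571.00 W/m².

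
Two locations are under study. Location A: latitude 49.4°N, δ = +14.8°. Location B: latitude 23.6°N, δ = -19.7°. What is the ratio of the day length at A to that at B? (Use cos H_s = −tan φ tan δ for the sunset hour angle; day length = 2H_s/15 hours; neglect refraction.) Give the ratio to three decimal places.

A: H_s = arccos(−tan 49.4° · tan 14.8°) = 107.95°, so 2H_s/15 = 14.3933 h.
B: H_s = arccos(−tan 23.6° · tan -19.7°) = 81.00°, so 2H_s/15 = 10.8000 h.
Ratio A/B = 14.3933 / 10.8000 = 1.3327.

1.333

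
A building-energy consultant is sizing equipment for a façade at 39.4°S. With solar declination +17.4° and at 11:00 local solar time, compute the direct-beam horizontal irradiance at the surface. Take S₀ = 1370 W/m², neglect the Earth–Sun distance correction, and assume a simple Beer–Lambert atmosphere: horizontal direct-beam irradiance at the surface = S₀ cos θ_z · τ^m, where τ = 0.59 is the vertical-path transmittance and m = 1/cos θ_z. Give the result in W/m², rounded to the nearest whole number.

261 W/m²

Hour angle H = 15° × (11 − 12) = -15.00°.
With φ = -39.4°, δ = 17.4°, H = -15.00°: sin φ sin δ = -0.1898, cos φ cos δ cos H = 0.7122, so cos θ_z = 0.5224.
Air mass m = 1/cos θ_z = 1/0.5224 = 1.914; τ^m = 0.59^1.914 = 0.3643.
Surface direct beam = 1370 × 0.5224 × 0.3643 = 260.73 W/m².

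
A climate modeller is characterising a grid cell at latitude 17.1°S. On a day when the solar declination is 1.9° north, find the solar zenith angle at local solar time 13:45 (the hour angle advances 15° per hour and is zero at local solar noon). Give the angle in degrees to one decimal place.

Hour angle H = 15° × (13.75 − 12) = 26.25°.
With φ = -17.1°, δ = 1.9°, H = 26.25°: sin φ sin δ = -0.0097, cos φ cos δ cos H = 0.8568, so cos θ_z = 0.8471.
θ_z = arccos(0.8471) = 32.10°.

32.1°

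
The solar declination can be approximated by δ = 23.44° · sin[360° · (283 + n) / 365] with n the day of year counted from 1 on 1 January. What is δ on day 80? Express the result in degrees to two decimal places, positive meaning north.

-0.81°

360 × (283 + 80) / 365 = 358.027°; sin(358.027°) = -0.0344.
δ = 23.44 × -0.0344 = -0.806° ≈ -0.81°.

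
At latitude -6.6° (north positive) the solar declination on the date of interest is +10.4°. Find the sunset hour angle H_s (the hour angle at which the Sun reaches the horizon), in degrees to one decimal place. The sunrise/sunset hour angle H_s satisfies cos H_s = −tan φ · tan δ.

−tan φ tan δ = −(-0.1157)(0.1835) = 0.0212; H_s = arccos(0.0212) = 88.79°.

88.8°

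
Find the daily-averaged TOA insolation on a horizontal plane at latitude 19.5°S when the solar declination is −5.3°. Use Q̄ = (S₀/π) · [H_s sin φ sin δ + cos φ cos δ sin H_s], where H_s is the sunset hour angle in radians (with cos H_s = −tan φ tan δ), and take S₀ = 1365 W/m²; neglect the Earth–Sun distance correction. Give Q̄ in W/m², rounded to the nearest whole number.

429 W/m²

The sunset hour angle satisfies cos H_s = −tan φ tan δ = -0.0329, giving H_s = 91.89°. In radians, H_s = 1.6038.
H_s sin φ sin δ = 1.6038 × -0.3338 × -0.0924 = 0.0495.
cos φ cos δ sin H_s = 0.9426 × 0.9957 × 0.9995 = 0.9381.
Q̄ = (1365/π) × (0.0495 + 0.9381) = 434.49 × 0.9876 = 429.10 W/m².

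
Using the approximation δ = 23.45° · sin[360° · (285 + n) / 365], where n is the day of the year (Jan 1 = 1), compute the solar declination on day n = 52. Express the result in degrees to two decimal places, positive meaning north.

-10.87°

360 × (285 + 52) / 365 = 332.384°; sin(332.384°) = -0.4635.
δ = 23.45 × -0.4635 = -10.869° ≈ -10.87°.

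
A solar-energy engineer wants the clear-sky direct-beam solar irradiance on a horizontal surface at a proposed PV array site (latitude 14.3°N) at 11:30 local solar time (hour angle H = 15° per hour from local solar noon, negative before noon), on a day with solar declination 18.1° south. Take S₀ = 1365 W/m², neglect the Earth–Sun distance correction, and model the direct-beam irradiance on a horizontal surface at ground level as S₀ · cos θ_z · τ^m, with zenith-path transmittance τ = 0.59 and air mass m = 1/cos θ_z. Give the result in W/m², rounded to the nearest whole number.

608 W/m²

Hour angle H = 15° × (11.5 − 12) = -7.50°.
With φ = 14.3°, δ = -18.1°, H = -7.50°: sin φ sin δ = -0.0767, cos φ cos δ cos H = 0.9132, so cos θ_z = 0.8365.
Air mass m = 1/cos θ_z = 1/0.8365 = 1.195; τ^m = 0.59^1.195 = 0.5323.
Surface direct beam = 1365 × 0.8365 × 0.5323 = 607.79 W/m².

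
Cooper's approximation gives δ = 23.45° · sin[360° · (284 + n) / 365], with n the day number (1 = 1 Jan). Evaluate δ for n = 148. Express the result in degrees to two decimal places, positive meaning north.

+21.44°

360 × (284 + 148) / 365 = 426.082°; sin(426.082°) = 0.9141.
δ = 23.45 × 0.9141 = 21.436° ≈ +21.44°.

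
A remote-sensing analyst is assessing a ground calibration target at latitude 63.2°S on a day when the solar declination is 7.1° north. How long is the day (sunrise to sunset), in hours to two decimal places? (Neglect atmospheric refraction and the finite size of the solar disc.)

10.10 hours

The sunset hour angle satisfies cos H_s = −tan φ tan δ = 0.2466, giving H_s = 75.72°.
Day length = 2 H_s / 15° h⁻¹ = 151.44° / 15 = 10.096 h.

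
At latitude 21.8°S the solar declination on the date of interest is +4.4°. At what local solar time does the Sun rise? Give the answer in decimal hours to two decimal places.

−tan φ tan δ = −(-0.4000)(0.0769) = 0.0308; H_s = arccos(0.0308) = 88.24°.
Sunrise is at 12 − H_s/15 = 12 − 5.883 = 6.117 h local solar time.

6.12 h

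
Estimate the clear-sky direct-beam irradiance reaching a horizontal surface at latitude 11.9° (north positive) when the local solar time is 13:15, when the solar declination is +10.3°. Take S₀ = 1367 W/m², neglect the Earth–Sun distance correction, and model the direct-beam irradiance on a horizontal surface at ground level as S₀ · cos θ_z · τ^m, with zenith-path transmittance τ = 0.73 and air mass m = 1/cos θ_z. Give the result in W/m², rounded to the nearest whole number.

Hour angle H = 15° × (13.25 − 12) = 18.75°.
cos θ_z = sin(11.9°) sin(10.3°) + cos(11.9°) cos(10.3°) cos(18.75°) = 0.0369 + 0.9116 = 0.9485.
Air mass m = 1/cos θ_z = 1/0.9485 = 1.054; τ^m = 0.73^1.054 = 0.7177.
Surface direct beam = 1367 × 0.9485 × 0.7177 = 930.57 W/m².

931 W/m²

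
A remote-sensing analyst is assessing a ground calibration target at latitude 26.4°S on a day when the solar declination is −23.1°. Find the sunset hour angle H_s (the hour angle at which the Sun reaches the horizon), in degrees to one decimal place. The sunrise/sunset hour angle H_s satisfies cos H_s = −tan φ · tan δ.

102.2°

The sunset hour angle satisfies cos H_s = −tan φ tan δ = -0.2117, giving H_s = 102.22°.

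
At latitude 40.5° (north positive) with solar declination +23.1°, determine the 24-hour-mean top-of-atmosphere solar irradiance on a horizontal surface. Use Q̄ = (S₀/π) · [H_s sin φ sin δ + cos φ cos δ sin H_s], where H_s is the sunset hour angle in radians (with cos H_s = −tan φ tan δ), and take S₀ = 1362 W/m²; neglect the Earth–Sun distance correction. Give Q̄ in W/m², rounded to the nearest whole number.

The sunset hour angle satisfies cos H_s = −tan φ tan δ = -0.3643, giving H_s = 111.36°. In radians, H_s = 1.9436.
H_s sin φ sin δ = 1.9436 × 0.6494 × 0.3923 = 0.4952.
cos φ cos δ sin H_s = 0.7604 × 0.9198 × 0.9313 = 0.6514.
Q̄ = (1362/π) × (0.4952 + 0.6514) = 433.54 × 1.1466 = 497.10 W/m².

497 W/m²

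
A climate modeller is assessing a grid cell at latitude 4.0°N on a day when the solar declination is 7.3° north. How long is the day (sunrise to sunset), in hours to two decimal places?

12.07 hours

The sunset hour angle satisfies cos H_s = −tan φ tan δ = -0.0090, giving H_s = 90.52°.
Day length = 2 H_s / 15° h⁻¹ = 181.04° / 15 = 12.069 h.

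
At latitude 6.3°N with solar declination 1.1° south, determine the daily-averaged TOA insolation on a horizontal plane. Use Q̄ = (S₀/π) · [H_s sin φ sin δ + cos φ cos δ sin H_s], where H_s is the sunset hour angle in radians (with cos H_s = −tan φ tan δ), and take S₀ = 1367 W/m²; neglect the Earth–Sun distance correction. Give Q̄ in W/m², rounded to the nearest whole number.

431 W/m²

cos H_s = −tan(6.3°) · tan(-1.1°) = 0.0021, so H_s = arccos(0.0021) = 89.88°. In radians, H_s = 1.5687.
H_s sin φ sin δ = 1.5687 × 0.1097 × -0.0192 = -0.0033.
cos φ cos δ sin H_s = 0.9940 × 0.9998 × 1.0000 = 0.9938.
Q̄ = (1367/π) × (-0.0033 + 0.9938) = 435.13 × 0.9905 = 431.00 W/m².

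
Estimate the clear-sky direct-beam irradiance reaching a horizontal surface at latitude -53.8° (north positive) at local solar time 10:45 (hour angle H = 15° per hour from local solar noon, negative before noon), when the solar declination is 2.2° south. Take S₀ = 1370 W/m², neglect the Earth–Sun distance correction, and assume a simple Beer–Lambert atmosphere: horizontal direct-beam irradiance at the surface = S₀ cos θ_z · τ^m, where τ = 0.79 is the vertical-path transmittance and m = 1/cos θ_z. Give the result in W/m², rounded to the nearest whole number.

542 W/m²

Hour angle H = 15° × (10.75 − 12) = -18.75°.
cos θ_z = sin(-53.8°) sin(-2.2°) + cos(-53.8°) cos(-2.2°) cos(-18.75°) = 0.0310 + 0.5589 = 0.5899.
Air mass m = 1/cos θ_z = 1/0.5899 = 1.695; τ^m = 0.79^1.695 = 0.6706.
Surface direct beam = 1370 × 0.5899 × 0.6706 = 541.95 W/m².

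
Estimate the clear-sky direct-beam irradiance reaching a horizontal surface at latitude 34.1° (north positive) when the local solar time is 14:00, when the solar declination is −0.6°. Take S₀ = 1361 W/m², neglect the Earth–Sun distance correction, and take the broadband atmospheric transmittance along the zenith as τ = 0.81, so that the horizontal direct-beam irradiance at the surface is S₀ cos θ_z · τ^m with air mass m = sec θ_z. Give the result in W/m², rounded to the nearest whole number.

720 W/m²

Hour angle H = 15° × (14 − 12) = 30.00°.
cos θ_z = sin φ sin δ + cos φ cos δ cos H = (0.5606)(-0.0105) + (0.8281)(0.9999)(0.8660) = 0.7112.
Air mass m = 1/cos θ_z = 1/0.7112 = 1.406; τ^m = 0.81^1.406 = 0.7436.
Surface direct beam = 1361 × 0.7112 × 0.7436 = 719.76 W/m².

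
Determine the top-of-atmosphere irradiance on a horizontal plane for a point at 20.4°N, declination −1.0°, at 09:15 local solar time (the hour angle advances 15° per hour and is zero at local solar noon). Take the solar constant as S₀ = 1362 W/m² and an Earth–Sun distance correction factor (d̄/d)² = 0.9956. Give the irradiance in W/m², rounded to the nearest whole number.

947 W/m²

Hour angle H = 15° × (9.25 − 12) = -41.25°.
With φ = 20.4°, δ = -1.0°, H = -41.25°: sin φ sin δ = -0.0061, cos φ cos δ cos H = 0.7046, so cos θ_z = 0.6985.
Top-of-atmosphere irradiance = S₀ (d̄/d)² cos θ_z = 1362 × 0.9956 × 0.6985 = 947.17 W/m².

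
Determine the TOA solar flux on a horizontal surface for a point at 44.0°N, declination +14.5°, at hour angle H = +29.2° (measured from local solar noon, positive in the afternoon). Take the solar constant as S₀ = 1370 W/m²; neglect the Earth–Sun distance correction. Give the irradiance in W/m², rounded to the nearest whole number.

1071 W/m²

cos θ_z = sin φ sin δ + cos φ cos δ cos H = (0.6947)(0.2504) + (0.7193)(0.9681)(0.8729) = 0.7818.
Top-of-atmosphere irradiance = S₀ cos θ_z = 1370 × 0.7818 = 1071.07 W/m².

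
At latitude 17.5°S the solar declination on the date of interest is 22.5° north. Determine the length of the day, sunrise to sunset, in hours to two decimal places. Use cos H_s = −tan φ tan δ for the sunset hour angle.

11.00 hours

The sunset hour angle satisfies cos H_s = −tan φ tan δ = 0.1306, giving H_s = 82.50°.
Day length = 2 H_s / 15° h⁻¹ = 165.00° / 15 = 11.000 h.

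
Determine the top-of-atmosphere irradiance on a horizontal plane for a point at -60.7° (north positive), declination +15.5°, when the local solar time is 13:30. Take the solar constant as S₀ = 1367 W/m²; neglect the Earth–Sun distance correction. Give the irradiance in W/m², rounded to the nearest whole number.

Hour angle H = 15° × (13.5 − 12) = 22.50°.
cos θ_z = sin φ sin δ + cos φ cos δ cos H = (-0.8721)(0.2672) + (0.4894)(0.9636)(0.9239) = 0.2027.
Top-of-atmosphere irradiance = S₀ cos θ_z = 1367 × 0.2027 = 277.09 W/m².

277 W/m²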